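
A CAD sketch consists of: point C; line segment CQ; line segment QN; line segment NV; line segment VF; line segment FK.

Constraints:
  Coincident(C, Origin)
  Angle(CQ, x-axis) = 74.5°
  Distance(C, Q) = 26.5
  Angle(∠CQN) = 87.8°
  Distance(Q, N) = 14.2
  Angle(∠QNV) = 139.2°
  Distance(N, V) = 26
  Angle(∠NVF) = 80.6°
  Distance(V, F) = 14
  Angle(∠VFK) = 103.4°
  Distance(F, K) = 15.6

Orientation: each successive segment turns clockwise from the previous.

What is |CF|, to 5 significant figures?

22.115

C is at the origin; CQ runs at 74.5° with length 26.5, so Q = (7.0818, 25.536). ∠CQN = 87.8° gives QN at -17.700° from the x-axis; with |QN| = 14.2, N = (20.610, 21.219). ∠QNV = 139.2° gives NV at -58.500° from the x-axis; with |NV| = 26.0, V = (34.195, -0.94971). ∠NVF = 80.6° gives VF at -157.90° from the x-axis; with |VF| = 14.0, F = (21.223, -6.2168). Then |CF| = |F − C| = 22.115.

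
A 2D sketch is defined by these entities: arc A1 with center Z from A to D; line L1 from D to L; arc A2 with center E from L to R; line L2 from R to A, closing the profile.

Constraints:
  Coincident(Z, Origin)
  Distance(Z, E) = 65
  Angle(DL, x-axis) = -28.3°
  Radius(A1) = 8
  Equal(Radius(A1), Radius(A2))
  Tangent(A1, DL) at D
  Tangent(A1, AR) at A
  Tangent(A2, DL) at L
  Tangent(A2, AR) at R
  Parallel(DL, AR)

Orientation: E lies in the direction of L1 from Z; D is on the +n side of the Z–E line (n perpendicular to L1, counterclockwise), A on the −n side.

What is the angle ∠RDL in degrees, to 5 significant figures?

13.829°

Tangency of A1 to both parallel lines with radius 8.0 puts D and A at Z ± 8.0·n: D = (3.7927, 7.0438), A = (-3.7927, -7.0438). Equal radii place L and R the same way about E: L = E + 8.0·n = (61.024, -23.772), R = E − 8.0·n = (53.438, -37.860). Then cos ∠RDL = DR·DL / (|DR||DL|), giving 13.829°.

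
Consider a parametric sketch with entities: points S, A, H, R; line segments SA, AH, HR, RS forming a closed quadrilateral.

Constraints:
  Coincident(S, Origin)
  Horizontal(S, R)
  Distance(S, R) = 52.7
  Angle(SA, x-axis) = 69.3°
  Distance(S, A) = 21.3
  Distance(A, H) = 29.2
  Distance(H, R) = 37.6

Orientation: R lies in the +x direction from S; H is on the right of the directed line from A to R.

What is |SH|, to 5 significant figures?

17.872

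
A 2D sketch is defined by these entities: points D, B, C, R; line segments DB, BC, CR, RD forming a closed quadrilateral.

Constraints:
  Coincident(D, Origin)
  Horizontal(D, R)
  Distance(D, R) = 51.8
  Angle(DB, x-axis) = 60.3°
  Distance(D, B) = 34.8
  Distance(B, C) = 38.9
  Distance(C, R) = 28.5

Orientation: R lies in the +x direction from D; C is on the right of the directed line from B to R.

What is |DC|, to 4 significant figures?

25.72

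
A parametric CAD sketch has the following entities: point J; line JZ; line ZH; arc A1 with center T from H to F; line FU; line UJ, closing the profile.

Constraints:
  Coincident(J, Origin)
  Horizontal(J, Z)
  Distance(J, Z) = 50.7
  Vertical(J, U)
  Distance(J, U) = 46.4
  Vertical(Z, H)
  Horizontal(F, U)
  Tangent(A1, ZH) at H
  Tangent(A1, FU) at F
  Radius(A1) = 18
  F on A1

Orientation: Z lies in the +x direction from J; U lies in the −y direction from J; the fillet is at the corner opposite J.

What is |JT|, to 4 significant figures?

43.31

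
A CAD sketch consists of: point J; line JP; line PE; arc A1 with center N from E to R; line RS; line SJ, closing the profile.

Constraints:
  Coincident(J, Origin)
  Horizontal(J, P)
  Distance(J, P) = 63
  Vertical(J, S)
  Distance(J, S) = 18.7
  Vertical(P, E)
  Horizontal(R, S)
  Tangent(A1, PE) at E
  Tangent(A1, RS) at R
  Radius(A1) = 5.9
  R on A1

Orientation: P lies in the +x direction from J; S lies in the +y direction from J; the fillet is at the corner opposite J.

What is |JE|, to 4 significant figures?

64.29

J is at the origin; JP is horizontal with |JP| = 63.0 and P on the +x side, so P = (63.00, 0.000). J and S share the same x with |JS| = 18.7 and S on the +y side, so S = (0.000, 18.70). The virtual corner opposite J is at (63.00, 18.70). Since A1 is tangent to PE there, NE ⟂ PE and tangency of A1 to RS means the radius NR is perpendicular to RS, with radius 5.9, so the center N sits 5.9 in from both sides at N = (57.10, 12.80). That places the tangent points at E = (63.00, 12.80) on PE and R = (57.10, 18.70) on RS. Then |JE| = |E − J| = 64.29.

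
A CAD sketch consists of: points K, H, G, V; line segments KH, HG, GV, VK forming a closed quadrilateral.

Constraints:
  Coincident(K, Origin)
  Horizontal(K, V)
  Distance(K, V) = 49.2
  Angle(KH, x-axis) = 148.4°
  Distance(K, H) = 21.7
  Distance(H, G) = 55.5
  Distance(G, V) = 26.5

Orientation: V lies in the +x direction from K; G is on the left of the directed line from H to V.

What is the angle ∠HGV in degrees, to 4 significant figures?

108.4°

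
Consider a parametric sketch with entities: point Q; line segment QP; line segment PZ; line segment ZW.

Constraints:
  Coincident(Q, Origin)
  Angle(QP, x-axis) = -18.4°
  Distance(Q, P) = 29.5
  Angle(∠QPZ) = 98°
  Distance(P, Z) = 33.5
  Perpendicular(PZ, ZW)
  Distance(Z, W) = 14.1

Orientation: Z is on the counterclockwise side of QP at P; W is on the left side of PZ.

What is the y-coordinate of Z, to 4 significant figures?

20.69

Q is at the origin; QP runs at -18.4° with length 29.5, so P = 29.5·(cos -18.4°, sin -18.4°) = (27.99, -9.312). ∠QPZ = 98.0°, so PZ runs at -18.4° + (180° − 98.0°) = 63.60° from the x-axis; with |PZ| = 33.5, Z = P + 33.5·(cos 63.60°, sin 63.60°) = (42.89, 20.69). So Z.y = 20.69.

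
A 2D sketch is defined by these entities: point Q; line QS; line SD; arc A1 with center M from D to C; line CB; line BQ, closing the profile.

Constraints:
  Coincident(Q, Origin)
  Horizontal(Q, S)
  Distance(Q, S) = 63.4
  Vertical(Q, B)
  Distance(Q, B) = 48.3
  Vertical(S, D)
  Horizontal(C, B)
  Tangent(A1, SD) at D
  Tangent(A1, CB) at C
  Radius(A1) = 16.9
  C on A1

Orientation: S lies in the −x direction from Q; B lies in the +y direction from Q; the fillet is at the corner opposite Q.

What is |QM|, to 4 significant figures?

56.11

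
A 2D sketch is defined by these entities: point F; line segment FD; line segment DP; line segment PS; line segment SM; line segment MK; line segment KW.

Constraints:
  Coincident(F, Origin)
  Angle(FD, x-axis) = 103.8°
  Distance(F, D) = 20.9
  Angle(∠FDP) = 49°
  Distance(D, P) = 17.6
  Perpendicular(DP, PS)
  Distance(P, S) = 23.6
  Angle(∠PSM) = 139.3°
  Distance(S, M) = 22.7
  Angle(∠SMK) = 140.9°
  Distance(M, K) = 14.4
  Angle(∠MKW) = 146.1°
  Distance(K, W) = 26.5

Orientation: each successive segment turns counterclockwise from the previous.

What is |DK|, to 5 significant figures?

44.827

F is at the origin; FD runs at 103.8° with length 20.9, so D = (-4.9853, 20.297). ∠FDP = 49.0° gives DP at -125.20° from the x-axis; with |DP| = 17.6, P = (-15.131, 5.9150). The perpendicularity gives PS at right angles to DP, so PS runs at -35.200°; with |PS| = 23.6, S = (4.1541, -7.6888). ∠PSM = 139.3° gives SM at 5.5000° from the x-axis; with |SM| = 22.7, M = (26.750, -5.5131). ∠SMK = 140.9° gives MK at 44.600° from the x-axis; with |MK| = 14.4, K = (37.003, 4.5979). Then |DK| = |K − D| = 44.827.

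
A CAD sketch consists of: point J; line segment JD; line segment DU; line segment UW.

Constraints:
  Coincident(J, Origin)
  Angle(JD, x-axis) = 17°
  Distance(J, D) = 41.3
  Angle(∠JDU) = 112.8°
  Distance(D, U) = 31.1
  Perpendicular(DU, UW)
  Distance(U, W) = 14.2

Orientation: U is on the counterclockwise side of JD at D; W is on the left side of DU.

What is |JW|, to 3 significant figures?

52.8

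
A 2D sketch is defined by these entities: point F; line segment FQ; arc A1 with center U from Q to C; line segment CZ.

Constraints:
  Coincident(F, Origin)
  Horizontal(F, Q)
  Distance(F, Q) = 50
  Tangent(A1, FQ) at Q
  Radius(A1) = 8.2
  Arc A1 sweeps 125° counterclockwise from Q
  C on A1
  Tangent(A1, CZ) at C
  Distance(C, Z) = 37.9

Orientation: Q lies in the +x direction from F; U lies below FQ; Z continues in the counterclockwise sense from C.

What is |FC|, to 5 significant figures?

45.165

F is at the origin; FQ is horizontal with |FQ| = 50.0 and Q on the +x side, so Q = (50.000, 0.0000). A1 meets FQ tangentially, so UQ is at right angles to FQ, so U = Q + (0, -8.2) = (50.000, -8.2000). On A1, Q sits at bearing 90° from U; a 125° counterclockwise sweep puts C at bearing 215°, so C = U + 8.2·(cos 215°, sin 215°) = (43.283, -12.903). Then |FC| = |C − F| = 45.165.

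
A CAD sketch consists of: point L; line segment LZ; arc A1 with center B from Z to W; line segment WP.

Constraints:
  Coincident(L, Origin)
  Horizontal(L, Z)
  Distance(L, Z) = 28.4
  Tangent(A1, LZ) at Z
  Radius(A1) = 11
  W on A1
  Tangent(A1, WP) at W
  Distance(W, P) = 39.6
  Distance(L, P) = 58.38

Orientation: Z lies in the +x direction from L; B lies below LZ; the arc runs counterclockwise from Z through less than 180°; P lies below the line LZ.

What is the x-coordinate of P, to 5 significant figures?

26.434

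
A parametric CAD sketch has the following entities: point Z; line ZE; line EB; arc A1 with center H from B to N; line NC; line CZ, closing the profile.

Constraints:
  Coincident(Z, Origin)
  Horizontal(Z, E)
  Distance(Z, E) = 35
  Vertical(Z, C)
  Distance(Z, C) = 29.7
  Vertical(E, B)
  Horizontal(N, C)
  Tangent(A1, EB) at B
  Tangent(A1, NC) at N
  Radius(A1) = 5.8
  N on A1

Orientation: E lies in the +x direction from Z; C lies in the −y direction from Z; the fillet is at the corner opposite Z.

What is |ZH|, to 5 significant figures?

37.734

Z is at the origin; Z and E share the same y with |ZE| = 35.0 and E on the +x side, so E = (35.000, 0.0000). ZC is vertical with |ZC| = 29.7 and C on the −y side, so C = (0.0000, -29.700). The virtual corner opposite Z is at (35.000, -29.700). Since A1 is tangent to EB there, HB ⟂ EB and since A1 is tangent to NC there, HN ⟂ NC, with radius 5.8, so the center H sits 5.8 in from both sides at H = (29.200, -23.900). Then |ZH| = |H − Z| = 37.734.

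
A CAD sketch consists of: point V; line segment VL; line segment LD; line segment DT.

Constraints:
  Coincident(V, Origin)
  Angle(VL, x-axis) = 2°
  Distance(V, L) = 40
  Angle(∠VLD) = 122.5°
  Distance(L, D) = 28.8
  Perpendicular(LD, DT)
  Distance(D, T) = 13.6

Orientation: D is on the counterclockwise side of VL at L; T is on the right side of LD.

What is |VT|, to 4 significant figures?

69.06

∠VLD = 122.5°, so LD runs at 2.0° + (180° − 122.5°) = 59.50° from the x-axis; with |LD| = 28.8, D = L + 28.8·(cos 59.50°, sin 59.50°) = (54.59, 26.21). The perpendicularity gives DT at right angles to LD; with |DT| = 13.6 on the right of LD, T = D + 13.6·(0.8616, -0.5075) = (66.31, 19.31). Then |VT| = |T − V| = 69.06.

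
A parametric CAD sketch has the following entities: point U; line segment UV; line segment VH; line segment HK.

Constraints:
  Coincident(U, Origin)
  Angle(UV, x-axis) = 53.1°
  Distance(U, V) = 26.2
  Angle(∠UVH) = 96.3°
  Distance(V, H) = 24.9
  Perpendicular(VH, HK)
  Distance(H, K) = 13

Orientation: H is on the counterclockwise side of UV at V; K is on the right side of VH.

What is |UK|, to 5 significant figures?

47.914

∠UVH = 96.3°, so VH runs at 53.1° + (180° − 96.3°) = 136.80° from the x-axis; with |VH| = 24.9, H = V + 24.9·(cos 136.80°, sin 136.80°) = (-2.4203, 37.997). The perpendicularity gives HK at right angles to VH; with |HK| = 13.0 on the right of VH, K = H + 13.0·(0.68455, 0.72897) = (6.4788, 47.474). Then |UK| = |K − U| = 47.914.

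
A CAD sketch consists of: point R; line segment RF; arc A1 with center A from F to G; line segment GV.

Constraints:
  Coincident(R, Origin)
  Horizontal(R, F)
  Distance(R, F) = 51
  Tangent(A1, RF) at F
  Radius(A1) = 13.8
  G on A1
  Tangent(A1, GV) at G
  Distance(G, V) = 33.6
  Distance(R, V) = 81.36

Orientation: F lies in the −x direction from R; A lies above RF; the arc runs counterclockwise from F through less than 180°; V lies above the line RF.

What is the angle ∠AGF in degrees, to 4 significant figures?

21.00°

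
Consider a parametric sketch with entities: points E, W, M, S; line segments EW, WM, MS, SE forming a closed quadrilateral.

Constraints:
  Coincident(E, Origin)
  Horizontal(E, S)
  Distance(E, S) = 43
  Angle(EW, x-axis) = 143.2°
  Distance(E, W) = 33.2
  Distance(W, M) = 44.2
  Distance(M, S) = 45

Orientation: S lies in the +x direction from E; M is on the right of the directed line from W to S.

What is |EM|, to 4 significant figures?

15.00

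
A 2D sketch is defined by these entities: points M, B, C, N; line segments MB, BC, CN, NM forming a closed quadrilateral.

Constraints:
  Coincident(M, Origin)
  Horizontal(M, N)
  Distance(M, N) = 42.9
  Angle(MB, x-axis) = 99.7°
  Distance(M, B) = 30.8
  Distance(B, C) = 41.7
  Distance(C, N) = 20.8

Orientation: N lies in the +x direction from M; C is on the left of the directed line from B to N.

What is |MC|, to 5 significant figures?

39.942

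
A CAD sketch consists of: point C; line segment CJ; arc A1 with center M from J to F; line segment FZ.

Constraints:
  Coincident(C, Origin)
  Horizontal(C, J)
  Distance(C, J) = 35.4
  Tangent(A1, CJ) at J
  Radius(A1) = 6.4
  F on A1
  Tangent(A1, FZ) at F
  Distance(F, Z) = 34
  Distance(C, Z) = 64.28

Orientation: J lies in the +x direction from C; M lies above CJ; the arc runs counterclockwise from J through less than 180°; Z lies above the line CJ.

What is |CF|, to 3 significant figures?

41.6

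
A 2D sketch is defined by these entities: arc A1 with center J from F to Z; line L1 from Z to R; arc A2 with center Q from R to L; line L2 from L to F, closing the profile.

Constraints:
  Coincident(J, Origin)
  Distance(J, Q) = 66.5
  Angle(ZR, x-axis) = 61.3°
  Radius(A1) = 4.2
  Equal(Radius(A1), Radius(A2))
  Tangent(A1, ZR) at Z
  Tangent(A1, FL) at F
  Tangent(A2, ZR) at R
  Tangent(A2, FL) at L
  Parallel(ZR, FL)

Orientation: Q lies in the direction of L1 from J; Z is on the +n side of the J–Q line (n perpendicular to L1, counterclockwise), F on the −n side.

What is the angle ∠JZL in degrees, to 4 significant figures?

82.80°

The slot axis is L1's direction at 61.3°, so u = (cos 61.3°, sin 61.3°) = (0.4802, 0.8771) and n = (−sin 61.3°, cos 61.3°) = (-0.8771, 0.4802). J is at the origin and Q lies 66.5 along u from J, so Q = 66.5·u = (31.93, 58.33). Tangency of A1 to both parallel lines with radius 4.2 puts Z and F at J ± 4.2·n: Z = (-3.684, 2.017), F = (3.684, -2.017). Equal radii place R and L the same way about Q: R = Q + 4.2·n = (28.25, 60.35), L = Q − 4.2·n = (35.62, 56.31). Then cos ∠JZL = ZJ·ZL / (|ZJ||ZL|), giving 82.80°.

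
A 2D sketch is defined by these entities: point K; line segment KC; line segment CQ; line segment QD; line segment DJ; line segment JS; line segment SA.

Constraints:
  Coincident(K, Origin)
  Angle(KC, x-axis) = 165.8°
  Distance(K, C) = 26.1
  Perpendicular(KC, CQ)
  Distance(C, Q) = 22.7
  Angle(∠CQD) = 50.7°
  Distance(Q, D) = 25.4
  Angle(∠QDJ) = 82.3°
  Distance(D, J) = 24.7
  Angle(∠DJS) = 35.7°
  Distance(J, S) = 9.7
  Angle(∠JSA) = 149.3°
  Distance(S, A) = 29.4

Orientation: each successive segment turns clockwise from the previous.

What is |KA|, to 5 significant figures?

21.330

∠DJS = 35.7° gives JS at 64.500° from the x-axis; with |JS| = 9.7, S = (-22.094, 4.8467). ∠JSA = 149.3° gives SA at 33.800° from the x-axis; with |SA| = 29.4, A = (2.3366, 21.202). Then |KA| = |A − K| = 21.330.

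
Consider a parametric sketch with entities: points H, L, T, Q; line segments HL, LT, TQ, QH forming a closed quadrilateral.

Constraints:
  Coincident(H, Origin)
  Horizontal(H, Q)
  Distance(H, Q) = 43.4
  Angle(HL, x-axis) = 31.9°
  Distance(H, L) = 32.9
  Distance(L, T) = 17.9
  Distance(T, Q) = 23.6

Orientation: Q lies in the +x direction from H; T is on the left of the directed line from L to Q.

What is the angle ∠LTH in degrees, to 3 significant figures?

7.59°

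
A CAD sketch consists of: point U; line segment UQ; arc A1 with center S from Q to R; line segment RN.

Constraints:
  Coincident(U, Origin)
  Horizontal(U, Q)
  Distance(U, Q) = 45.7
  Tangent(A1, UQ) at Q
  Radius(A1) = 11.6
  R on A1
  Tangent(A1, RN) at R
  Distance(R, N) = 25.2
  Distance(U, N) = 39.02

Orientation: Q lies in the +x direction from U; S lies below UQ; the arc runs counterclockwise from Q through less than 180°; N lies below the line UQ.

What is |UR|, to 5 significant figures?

35.758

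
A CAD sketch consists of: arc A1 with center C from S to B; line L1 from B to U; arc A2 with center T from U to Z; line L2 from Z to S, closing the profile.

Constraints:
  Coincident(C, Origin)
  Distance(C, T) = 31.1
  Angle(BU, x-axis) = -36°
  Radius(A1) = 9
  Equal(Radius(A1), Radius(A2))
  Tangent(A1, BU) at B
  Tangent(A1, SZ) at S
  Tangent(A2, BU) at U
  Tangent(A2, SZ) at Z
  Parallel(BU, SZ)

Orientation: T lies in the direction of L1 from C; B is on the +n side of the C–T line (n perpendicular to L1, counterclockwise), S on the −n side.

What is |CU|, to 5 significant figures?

32.376

Tangency of A1 to both parallel lines with radius 9.0 puts B and S at C ± 9.0·n: B = (5.2901, 7.2812), S = (-5.2901, -7.2812). Equal radii place U and Z the same way about T: U = T + 9.0·n = (30.450, -10.999), Z = T − 9.0·n = (19.870, -25.561). Then |CU| = |U − C| = 32.376.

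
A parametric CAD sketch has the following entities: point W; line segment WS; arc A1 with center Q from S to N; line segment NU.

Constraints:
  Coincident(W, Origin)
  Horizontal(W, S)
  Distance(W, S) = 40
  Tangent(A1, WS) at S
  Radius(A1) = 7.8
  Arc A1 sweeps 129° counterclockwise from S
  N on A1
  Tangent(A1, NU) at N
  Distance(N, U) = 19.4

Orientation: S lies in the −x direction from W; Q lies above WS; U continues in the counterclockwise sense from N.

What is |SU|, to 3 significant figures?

28.5

W is at the origin; W and S share the same y with |WS| = 40.0 and S on the −x side, so S = (-40.0, 0.00). A1 meets WS tangentially, so QS is at right angles to WS, so Q = S + (0, 7.8) = (-40.0, 7.80). On A1, S sits at bearing -90° from Q; a 129° counterclockwise sweep puts N at bearing 39°, so N = Q + 7.8·(cos 39°, sin 39°) = (-33.9, 12.7). The tangent condition forces QN to be normal to NU, so NU runs along (−sin 39°, cos 39°); with |NU| = 19.4, U = (-46.1, 27.8). Then |SU| = |U − S| = 28.5.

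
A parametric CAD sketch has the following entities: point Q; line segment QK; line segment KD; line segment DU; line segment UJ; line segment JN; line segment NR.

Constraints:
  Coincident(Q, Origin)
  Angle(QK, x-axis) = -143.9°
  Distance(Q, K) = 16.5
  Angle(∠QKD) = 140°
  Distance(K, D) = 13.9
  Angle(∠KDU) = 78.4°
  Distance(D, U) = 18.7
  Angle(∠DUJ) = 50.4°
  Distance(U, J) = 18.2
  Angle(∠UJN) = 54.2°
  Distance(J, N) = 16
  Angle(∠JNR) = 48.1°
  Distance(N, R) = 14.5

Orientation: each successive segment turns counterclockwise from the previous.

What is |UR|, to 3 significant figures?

5.87

∠UJN = 54.2° gives JN at -107° from the x-axis; with |JN| = 16.0, N = (-13.7, -24.8). ∠JNR = 48.1° gives NR at 25.0° from the x-axis; with |NR| = 14.5, R = (-0.525, -18.7). Then |UR| = |R − U| = 5.87.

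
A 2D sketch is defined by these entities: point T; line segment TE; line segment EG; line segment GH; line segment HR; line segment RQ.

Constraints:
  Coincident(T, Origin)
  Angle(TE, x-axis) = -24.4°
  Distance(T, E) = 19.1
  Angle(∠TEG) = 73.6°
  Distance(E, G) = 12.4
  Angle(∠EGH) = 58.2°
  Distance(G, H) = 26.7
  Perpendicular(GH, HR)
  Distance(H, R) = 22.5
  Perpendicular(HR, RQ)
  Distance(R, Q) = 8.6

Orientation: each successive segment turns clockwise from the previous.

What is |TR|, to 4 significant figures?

27.23

T is at the origin; TE runs at -24.4° with length 19.1, so E = (17.39, -7.890). ∠TEG = 73.6° gives EG at -130.8° from the x-axis; with |EG| = 12.4, G = (9.292, -17.28). ∠EGH = 58.2° gives GH at 107.4° from the x-axis; with |GH| = 26.7, H = (1.307, 8.201). GH ⟂ HR, so HR runs at 17.40°; with |HR| = 22.5, R = (22.78, 14.93). Then |TR| = |R − T| = 27.23.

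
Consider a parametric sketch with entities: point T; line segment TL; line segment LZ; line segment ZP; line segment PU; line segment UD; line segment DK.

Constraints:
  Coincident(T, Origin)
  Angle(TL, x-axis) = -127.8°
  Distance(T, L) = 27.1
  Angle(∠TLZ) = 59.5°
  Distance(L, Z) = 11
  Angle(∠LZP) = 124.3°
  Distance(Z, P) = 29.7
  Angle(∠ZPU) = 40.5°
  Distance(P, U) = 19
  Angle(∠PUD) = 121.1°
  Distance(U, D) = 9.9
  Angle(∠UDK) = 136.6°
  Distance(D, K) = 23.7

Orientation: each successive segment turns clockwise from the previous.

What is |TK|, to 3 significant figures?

34.6

T is at the origin; TL runs at -127.8° with length 27.1, so L = (-16.6, -21.4). ∠TLZ = 59.5° gives LZ at 112° from the x-axis; with |LZ| = 11.0, Z = (-20.7, -11.2). ∠LZP = 124.3° gives ZP at 56.0° from the x-axis; with |ZP| = 29.7, P = (-4.07, 13.4). ∠ZPU = 40.5° gives PU at -83.5° from the x-axis; with |PU| = 19.0, U = (-1.92, -5.45). ∠PUD = 121.1° gives UD at -142° from the x-axis; with |UD| = 9.9, D = (-9.76, -11.5). ∠UDK = 136.6° gives DK at 174° from the x-axis; with |DK| = 23.7, K = (-33.3, -9.09). Then |TK| = |K − T| = 34.6.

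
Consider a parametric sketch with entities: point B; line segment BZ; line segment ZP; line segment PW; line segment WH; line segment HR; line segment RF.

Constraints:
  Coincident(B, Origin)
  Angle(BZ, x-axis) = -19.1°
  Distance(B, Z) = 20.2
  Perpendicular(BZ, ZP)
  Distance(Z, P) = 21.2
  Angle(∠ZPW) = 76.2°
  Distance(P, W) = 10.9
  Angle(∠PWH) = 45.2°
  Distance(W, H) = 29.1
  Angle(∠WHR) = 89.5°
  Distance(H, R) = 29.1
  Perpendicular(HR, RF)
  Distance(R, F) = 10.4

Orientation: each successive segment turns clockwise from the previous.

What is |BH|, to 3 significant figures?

34.6

B is at the origin; BZ runs at -19.1° with length 20.2, so Z = (19.1, -6.61). BZ ⟂ ZP, so ZP runs at -109°; with |ZP| = 21.2, P = (12.2, -26.6). ∠ZPW = 76.2° gives PW at 147° from the x-axis; with |PW| = 10.9, W = (3.00, -20.7). ∠PWH = 45.2° gives WH at 12.3° from the x-axis; with |WH| = 29.1, H = (31.4, -14.5). Then |BH| = |H − B| = 34.6.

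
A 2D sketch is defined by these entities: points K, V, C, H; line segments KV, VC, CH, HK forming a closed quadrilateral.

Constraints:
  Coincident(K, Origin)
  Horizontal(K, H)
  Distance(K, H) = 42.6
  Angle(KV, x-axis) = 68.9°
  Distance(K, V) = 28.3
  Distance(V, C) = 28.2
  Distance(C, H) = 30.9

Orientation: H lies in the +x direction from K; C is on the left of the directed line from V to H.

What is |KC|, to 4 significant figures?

48.83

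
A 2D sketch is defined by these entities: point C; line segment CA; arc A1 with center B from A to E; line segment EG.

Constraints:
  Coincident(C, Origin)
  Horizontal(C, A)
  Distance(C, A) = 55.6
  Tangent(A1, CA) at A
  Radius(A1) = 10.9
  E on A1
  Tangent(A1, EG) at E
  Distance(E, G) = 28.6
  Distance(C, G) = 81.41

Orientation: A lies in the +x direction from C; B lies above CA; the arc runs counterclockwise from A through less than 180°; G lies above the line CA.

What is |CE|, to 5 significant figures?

66.710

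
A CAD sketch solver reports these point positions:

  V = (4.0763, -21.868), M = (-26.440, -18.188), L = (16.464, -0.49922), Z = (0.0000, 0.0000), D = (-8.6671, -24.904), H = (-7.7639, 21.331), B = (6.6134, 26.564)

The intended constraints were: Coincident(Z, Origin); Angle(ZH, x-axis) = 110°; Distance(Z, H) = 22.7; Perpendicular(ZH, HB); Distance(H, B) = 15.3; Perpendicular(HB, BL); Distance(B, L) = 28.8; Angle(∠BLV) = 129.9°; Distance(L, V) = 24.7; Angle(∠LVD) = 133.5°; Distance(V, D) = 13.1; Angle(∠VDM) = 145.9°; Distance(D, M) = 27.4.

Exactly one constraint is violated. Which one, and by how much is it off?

Distance(D, M) = 27.4 — off by 8.40.

Z = (0.00, 0.00) ✓; ZH at 110.0° ✓; |ZH| = 22.70 ✓; ∠(ZH, HB) = 90.00° ✓; |HB| = 15.30 ✓; ∠(HB, BL) = 90.00° ✓; |BL| = 28.80 ✓; ∠BLV = 129.9° ✓; |LV| = 24.70 ✓; ∠LVD = 133.5° ✓; |VD| = 13.10 ✓; ∠VDM = 145.9° ✓; |DM| = 19.00 ✗.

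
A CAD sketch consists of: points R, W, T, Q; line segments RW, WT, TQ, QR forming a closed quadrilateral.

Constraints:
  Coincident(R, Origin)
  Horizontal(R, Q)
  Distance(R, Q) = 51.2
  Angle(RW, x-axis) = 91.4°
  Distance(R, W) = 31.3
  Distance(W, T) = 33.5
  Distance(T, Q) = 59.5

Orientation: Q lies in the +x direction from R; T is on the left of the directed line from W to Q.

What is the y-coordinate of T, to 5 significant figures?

53.208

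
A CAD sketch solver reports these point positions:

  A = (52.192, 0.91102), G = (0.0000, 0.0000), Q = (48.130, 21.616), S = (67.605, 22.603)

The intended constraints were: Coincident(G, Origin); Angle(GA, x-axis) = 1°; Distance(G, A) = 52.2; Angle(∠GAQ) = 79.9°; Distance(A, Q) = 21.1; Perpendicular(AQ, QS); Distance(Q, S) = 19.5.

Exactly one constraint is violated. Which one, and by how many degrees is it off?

Perpendicular(AQ, QS) — off by 8.20°.

G = (0.00, 0.00) ✓; GA at 1.000° ✓; |GA| = 52.20 ✓; ∠GAQ = 79.90° ✓; |AQ| = 21.10 ✓; ∠(AQ, QS) = 98.20° ✗; |QS| = 19.50 ✓.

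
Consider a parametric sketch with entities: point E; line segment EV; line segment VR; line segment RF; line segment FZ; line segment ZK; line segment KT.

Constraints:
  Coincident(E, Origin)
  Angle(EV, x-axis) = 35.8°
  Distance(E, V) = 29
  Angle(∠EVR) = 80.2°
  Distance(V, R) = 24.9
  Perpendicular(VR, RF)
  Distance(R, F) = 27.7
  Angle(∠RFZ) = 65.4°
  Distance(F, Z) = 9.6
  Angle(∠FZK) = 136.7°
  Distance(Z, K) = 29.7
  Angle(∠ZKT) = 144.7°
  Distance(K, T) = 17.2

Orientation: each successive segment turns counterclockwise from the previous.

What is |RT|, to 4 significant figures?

26.04

∠FZK = 136.7° gives ZK at 23.50° from the x-axis; with |ZK| = 29.7, K = (22.62, 23.19). ∠ZKT = 144.7° gives KT at 58.80° from the x-axis; with |KT| = 17.2, T = (31.53, 37.90). Then |RT| = |T − R| = 26.04.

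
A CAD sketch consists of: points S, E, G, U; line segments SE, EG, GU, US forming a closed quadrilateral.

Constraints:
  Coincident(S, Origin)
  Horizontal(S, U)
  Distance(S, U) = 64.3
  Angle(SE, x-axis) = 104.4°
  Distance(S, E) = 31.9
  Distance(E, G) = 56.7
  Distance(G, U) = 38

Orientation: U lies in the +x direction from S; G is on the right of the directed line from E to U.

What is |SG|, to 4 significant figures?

31.11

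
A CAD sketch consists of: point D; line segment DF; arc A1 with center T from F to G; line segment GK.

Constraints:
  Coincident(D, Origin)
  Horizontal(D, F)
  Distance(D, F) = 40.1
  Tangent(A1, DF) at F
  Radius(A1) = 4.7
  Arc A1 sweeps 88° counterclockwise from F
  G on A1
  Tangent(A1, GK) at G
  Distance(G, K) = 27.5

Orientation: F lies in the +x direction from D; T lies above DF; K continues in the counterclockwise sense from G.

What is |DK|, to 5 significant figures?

55.847

On A1, F sits at bearing -90° from T; an 88° counterclockwise sweep puts G at bearing -2°, so G = T + 4.7·(cos -2°, sin -2°) = (44.797, 4.5360). The tangent condition forces TG to be normal to GK, so GK runs along (−sin -2°, cos -2°); with |GK| = 27.5, K = (45.757, 32.019). Then |DK| = |K − D| = 55.847.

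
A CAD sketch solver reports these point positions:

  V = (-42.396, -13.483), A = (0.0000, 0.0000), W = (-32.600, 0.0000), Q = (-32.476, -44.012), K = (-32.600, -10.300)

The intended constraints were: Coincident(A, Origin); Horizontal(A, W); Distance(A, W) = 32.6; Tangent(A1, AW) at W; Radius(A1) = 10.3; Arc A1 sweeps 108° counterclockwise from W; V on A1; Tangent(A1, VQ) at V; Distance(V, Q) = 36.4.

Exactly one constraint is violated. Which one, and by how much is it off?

Distance(V, Q) = 36.4 — off by 4.30.

A = (0.00, 0.00) ✓; A.y = 0.00, W.y = 0.00 ✓; |AW| = 32.60 ✓; ∠(KW, WA) = 90.00° ✓; |KW| = 10.30 ✓; bearing(K→V) − bearing(K→W) = 108.0° ✓; |KV| = 10.30 ✓; ∠(KV, VQ) = 90.00° ✓; |VQ| = 32.10 ✗.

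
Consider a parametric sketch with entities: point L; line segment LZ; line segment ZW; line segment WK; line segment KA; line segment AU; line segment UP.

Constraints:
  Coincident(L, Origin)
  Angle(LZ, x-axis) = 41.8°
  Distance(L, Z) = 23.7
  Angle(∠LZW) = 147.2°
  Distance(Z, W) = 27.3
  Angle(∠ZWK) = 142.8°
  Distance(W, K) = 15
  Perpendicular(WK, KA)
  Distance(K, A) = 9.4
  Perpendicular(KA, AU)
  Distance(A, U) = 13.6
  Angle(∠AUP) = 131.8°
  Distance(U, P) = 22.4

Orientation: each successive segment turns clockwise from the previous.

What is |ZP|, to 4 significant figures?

25.18

KA is perpendicular to AU, so AU runs at 151.8°; with |AU| = 13.6, U = (41.42, 11.12). ∠AUP = 131.8° gives UP at 103.6° from the x-axis; with |UP| = 22.4, P = (36.16, 32.89). Then |ZP| = |P − Z| = 25.18.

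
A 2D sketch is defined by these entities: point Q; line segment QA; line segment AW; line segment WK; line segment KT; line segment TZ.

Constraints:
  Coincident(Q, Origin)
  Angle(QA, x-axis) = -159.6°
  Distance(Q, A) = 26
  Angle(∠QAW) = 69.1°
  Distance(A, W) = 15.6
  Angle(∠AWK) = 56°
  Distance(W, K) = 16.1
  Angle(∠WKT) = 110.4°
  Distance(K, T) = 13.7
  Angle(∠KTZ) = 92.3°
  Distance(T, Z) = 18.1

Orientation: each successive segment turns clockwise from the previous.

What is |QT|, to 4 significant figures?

21.36

Q is at the origin; QA runs at -159.6° with length 26.0, so A = (-24.37, -9.063). ∠QAW = 69.1° gives AW at 89.50° from the x-axis; with |AW| = 15.6, W = (-24.23, 6.537). ∠AWK = 56.0° gives WK at -34.50° from the x-axis; with |WK| = 16.1, K = (-10.96, -2.583). ∠WKT = 110.4° gives KT at -104.1° from the x-axis; with |KT| = 13.7, T = (-14.30, -15.87). Then |QT| = |T − Q| = 21.36.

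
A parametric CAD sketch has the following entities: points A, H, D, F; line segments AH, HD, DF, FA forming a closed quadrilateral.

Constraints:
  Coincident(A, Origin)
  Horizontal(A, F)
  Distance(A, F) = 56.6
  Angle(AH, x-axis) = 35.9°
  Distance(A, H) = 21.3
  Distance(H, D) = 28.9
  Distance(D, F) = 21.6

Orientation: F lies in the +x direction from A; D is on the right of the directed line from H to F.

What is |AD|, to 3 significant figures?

37.9

A is at the origin; AF is horizontal with |AF| = 56.6 and F in +x, so F = (56.6, 0). AH runs at 35.9° with |AH| = 21.3, so H = (17.3, 12.5). D is determined by |HD| = 28.9 and |DF| = 21.6 together: it lies at the intersection of circle(H, 28.9) and circle(F, 21.6). With |HF| = 41.3, the foot of the radical line on HF is 25.1 from H and the perpendicular offset is √(28.9² − 25.1²) = 14.3. Taking the right-of-HF solution: D = (36.9, -8.75).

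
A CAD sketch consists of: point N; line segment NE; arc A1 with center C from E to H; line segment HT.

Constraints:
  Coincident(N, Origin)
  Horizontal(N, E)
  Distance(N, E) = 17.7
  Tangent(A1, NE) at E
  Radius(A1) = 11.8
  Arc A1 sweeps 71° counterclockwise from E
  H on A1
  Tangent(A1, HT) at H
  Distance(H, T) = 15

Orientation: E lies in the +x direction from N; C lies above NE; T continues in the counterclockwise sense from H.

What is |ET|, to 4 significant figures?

27.34

On A1, E sits at bearing -90° from C; a 71° counterclockwise sweep puts H at bearing -19°, so H = C + 11.8·(cos -19°, sin -19°) = (28.86, 7.958). The tangent condition forces CH to be normal to HT, so HT runs along (−sin -19°, cos -19°); with |HT| = 15.0, T = (33.74, 22.14). Then |ET| = |T − E| = 27.34.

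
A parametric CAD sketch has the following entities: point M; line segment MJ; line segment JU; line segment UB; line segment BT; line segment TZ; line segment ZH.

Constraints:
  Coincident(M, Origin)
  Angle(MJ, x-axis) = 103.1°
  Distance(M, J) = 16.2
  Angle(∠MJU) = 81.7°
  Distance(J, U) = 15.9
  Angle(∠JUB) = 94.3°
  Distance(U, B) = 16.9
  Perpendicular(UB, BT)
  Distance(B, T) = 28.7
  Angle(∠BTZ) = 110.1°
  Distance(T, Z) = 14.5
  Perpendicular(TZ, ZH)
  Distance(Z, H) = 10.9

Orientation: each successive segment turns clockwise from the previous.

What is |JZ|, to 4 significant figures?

18.38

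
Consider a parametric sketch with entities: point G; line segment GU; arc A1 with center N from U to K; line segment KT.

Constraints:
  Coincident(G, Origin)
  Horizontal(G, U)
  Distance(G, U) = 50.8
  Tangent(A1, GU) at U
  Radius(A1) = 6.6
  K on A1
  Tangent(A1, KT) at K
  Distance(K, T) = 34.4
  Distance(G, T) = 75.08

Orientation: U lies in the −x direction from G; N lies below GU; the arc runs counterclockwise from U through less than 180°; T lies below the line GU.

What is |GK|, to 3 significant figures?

57.5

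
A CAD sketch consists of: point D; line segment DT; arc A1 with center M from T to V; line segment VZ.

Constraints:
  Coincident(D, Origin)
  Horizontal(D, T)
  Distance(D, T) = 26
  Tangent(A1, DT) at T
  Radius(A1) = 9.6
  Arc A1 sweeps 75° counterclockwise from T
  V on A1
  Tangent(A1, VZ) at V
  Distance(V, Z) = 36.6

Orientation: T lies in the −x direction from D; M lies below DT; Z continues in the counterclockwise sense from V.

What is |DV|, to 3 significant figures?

36.0

D is at the origin; D and T share the same y with |DT| = 26.0 and T on the −x side, so T = (-26.0, 0.00). The tangent condition forces MT to be normal to DT, so M = T + (0, -9.6) = (-26.0, -9.60). On A1, T sits at bearing 90° from M; a 75° counterclockwise sweep puts V at bearing 165°, so V = M + 9.6·(cos 165°, sin 165°) = (-35.3, -7.12). Then |DV| = |V − D| = 36.0.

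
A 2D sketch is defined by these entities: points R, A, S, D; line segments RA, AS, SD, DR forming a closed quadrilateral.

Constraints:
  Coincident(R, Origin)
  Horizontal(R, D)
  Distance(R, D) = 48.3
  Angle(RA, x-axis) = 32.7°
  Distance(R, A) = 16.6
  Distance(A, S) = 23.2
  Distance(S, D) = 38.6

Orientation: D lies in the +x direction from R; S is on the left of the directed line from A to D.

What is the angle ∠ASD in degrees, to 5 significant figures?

64.567°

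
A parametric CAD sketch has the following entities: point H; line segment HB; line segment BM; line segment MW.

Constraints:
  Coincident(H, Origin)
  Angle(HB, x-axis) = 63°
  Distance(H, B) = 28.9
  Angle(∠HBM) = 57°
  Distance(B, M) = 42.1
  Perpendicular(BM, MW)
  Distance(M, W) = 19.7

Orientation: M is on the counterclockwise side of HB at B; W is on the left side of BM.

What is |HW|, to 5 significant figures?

26.748

H is at the origin; HB runs at 63.0° with length 28.9, so B = 28.9·(cos 63.0°, sin 63.0°) = (13.120, 25.750). ∠HBM = 57.0°, so BM runs at 63.0° + (180° − 57.0°) = 186.00° from the x-axis; with |BM| = 42.1, M = B + 42.1·(cos 186.00°, sin 186.00°) = (-28.749, 21.349). BM ⟂ MW; with |MW| = 19.7 on the left of BM, W = M + 19.7·(0.10453, -0.99452) = (-26.690, 1.7574). Then |HW| = |W − H| = 26.748.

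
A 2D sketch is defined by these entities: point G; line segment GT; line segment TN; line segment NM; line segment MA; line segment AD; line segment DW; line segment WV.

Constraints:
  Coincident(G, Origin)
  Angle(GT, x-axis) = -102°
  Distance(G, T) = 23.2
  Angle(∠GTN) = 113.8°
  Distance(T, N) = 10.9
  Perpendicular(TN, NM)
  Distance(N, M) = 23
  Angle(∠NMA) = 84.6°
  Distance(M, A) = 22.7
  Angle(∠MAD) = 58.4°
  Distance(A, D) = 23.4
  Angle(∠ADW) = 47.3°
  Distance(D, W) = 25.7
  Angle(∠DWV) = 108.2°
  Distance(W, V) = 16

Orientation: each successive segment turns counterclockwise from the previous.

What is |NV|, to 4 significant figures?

39.43

∠ADW = 47.3° gives DW at 43.90° from the x-axis; with |DW| = 25.7, W = (16.90, -4.502). ∠DWV = 108.2° gives WV at 115.7° from the x-axis; with |WV| = 16.0, V = (9.962, 9.915). Then |NV| = |V − N| = 39.43.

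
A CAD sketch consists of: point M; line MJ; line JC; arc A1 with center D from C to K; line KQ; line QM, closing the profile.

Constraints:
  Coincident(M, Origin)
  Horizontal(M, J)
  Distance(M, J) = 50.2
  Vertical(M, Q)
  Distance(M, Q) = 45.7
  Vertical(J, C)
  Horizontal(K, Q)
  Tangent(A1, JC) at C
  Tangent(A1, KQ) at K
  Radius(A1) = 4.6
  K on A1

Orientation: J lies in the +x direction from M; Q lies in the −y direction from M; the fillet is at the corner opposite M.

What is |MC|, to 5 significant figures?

64.879

M is at the origin; M and J share the same y with |MJ| = 50.2 and J on the +x side, so J = (50.200, 0.0000). MQ is vertical with |MQ| = 45.7 and Q on the −y side, so Q = (0.0000, -45.700). The virtual corner opposite M is at (50.200, -45.700). Tangency of A1 to JC means the radius DC is perpendicular to JC and A1 meets KQ tangentially, so DK is at right angles to KQ, with radius 4.6, so the center D sits 4.6 in from both sides at D = (45.600, -41.100). That places the tangent points at C = (50.200, -41.100) on JC and K = (45.600, -45.700) on KQ. Then |MC| = |C − M| = 64.879.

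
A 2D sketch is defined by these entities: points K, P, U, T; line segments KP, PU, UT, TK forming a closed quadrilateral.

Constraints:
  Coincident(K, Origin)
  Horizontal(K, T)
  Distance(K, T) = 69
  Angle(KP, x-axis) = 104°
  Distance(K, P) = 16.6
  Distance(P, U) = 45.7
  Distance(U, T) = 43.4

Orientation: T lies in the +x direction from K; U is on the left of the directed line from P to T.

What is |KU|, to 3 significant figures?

50.1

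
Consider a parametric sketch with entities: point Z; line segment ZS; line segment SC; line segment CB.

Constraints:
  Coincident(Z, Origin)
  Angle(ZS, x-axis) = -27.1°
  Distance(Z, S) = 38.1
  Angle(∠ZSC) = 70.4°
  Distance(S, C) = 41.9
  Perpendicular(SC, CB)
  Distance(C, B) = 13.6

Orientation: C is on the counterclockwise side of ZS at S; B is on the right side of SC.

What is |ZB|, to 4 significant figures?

57.42

Z is at the origin; ZS runs at -27.1° with length 38.1, so S = 38.1·(cos -27.1°, sin -27.1°) = (33.92, -17.36). ∠ZSC = 70.4°, so SC runs at -27.1° + (180° − 70.4°) = 82.50° from the x-axis; with |SC| = 41.9, C = S + 41.9·(cos 82.50°, sin 82.50°) = (39.39, 24.19). SC is perpendicular to CB; with |CB| = 13.6 on the right of SC, B = C + 13.6·(0.9914, -0.1305) = (52.87, 22.41). Then |ZB| = |B − Z| = 57.42.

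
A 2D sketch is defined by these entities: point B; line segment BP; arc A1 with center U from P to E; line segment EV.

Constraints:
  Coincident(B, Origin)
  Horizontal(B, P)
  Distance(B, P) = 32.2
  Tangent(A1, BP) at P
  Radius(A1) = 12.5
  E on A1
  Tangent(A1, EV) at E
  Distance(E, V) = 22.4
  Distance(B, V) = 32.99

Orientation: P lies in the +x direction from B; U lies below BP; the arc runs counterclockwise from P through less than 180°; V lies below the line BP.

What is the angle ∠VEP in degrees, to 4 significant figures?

143.8°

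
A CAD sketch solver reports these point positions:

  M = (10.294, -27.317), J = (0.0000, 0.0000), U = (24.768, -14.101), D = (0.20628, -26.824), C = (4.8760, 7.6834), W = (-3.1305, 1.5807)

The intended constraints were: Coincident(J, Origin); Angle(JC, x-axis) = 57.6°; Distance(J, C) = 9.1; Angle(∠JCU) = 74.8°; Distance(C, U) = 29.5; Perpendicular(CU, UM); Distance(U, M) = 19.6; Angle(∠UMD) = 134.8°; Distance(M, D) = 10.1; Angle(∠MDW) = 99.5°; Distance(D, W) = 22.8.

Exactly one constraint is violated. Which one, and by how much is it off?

Distance(D, W) = 22.8 — off by 5.80.

J = (0.00, 0.00) ✓; JC at 57.60° ✓; |JC| = 9.100 ✓; ∠JCU = 74.80° ✓; |CU| = 29.50 ✓; ∠(CU, UM) = 90.00° ✓; |UM| = 19.60 ✓; ∠UMD = 134.8° ✓; |MD| = 10.10 ✓; ∠MDW = 99.50° ✓; |DW| = 28.60 ✗.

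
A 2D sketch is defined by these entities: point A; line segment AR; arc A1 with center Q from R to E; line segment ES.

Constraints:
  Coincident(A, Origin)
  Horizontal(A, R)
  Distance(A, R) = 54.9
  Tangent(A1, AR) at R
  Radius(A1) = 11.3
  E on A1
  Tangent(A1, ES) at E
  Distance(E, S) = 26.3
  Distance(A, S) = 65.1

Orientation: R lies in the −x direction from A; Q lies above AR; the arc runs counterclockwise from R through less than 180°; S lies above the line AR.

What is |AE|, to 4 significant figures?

46.40

Checks: |QE| = 11.30 ✓; ∠(QE, ES) = 90.00° ✓; |ES| = 26.30 ✓; |AS| = 65.10 ✓.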